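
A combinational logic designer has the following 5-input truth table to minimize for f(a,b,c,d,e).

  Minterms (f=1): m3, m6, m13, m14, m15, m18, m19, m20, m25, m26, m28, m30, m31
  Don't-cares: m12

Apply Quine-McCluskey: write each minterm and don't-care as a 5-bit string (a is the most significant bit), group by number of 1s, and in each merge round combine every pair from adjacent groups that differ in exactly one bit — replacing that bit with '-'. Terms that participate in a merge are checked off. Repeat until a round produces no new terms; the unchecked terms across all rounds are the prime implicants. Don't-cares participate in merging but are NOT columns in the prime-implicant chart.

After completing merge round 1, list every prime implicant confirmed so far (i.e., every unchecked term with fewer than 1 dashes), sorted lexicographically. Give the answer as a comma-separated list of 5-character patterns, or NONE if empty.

size-2^0 implicants → 00011(✓)  00110(✓)  01100(✓)  01101(✓)  01110(✓)  01111(✓)  10010(✓)  10011(✓)  10100(✓)  11001  11010(✓)  11100(✓)  11110(✓)  11111(✓)
size-2^1 implicants → -0011  -1100(✓)  -1110(✓)  -1111(✓)  0-110  011-0(✓)  011-1(✓)  0110-(✓)  0111-(✓)  1-010  1-100  1001-  11-10  111-0(✓)  1111-(✓)
size-2^2 implicants → -11-0  -111-  011--
Unchecked terms (primes): -0011, -11-0, -111-, 0-110, 011--, 1-010, 1-100, 1001-, 11-10, 11001

11001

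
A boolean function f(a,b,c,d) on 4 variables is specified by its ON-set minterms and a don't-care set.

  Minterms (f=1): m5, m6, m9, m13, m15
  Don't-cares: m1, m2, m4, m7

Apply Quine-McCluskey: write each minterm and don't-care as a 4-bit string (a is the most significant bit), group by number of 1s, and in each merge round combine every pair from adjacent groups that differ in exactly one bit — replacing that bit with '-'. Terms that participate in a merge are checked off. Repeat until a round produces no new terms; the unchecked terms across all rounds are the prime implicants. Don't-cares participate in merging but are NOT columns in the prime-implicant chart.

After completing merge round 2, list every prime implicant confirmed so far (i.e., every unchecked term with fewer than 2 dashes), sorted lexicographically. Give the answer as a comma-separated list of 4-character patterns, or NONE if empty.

size-2^0 implicants → 0001(✓)  0010(✓)  0100(✓)  0101(✓)  0110(✓)  0111(✓)  1001(✓)  1101(✓)  1111(✓)
size-2^1 implicants → -001(✓)  -101(✓)  -111(✓)  0-01(✓)  0-10  01-0(✓)  01-1(✓)  010-(✓)  011-(✓)  1-01(✓)  11-1(✓)
size-2^2 implicants → --01  -1-1  01--
Unchecked terms (primes): --01, -1-1, 0-10, 01--

0-10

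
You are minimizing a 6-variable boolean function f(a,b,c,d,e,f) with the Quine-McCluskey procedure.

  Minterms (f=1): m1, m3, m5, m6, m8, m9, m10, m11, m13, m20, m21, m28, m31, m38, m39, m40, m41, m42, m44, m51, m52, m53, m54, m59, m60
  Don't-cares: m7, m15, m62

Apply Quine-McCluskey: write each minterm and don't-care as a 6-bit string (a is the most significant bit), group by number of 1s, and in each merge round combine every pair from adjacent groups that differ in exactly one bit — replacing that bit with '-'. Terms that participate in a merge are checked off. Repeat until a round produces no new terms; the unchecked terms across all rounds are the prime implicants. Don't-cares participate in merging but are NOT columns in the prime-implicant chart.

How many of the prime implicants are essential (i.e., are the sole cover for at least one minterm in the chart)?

Round 0: 000001✓ 000011✓ 000101✓ 000110✓ 000111✓ 001000✓ 001001✓ 001010✓ 001011✓ 001101✓ 001111✓ 010100✓ 010101✓ 011100✓ 011111✓ 100110✓ 100111✓ 101000✓ 101001✓ 101010✓ 101100✓ 110011✓ 110100✓ 110101✓ 110110✓ 111011✓ 111100✓ 111110✓
Round 1: -00110✓ -00111✓ -01000✓ -01001✓ -01010✓ -10100✓ -10101✓ -11100✓ 0-0101 0-1111 00-001✓ 00-011✓ 00-101✓ 00-111✓ 000-01✓ 000-11✓ 0000-1✓ 0001-1✓ 00011-✓ 001-01✓ 001-11✓ 0010-0✓ 0010-1✓ 00100-✓ 00101-✓ 0011-1✓ 01-100✓ 01010-✓ 1-0110 1-1100 10011-✓ 101-00 1010-0✓ 10100-✓ 11-011 11-100✓ 11-110✓ 1101-0✓ 11010-✓ 1111-0✓
Round 2: -0011- -010-0 -0100- -1-100 -1010- 00--01✓ 00--11✓ 00-0-1✓ 00-1-1✓ 000--1✓ 001--1✓ 0010-- 11-1-0
Round 3: 00---1
PIs = {-0011-, -010-0, -0100-, -1-100, -1010-, 0-0101, 0-1111, 00---1, 0010--, 1-0110, 1-1100, 101-00, 11-011, 11-1-0}
Coverage chart:
  m1: 00---1 ←essential
  m3: 00---1 ←essential
  m5: 0-0101,00---1
  m6: -0011- ←essential
  m8: -010-0,-0100-,0010--
  m9: -0100-,00---1,0010--
  m10: -010-0,0010--
  m11: 00---1,0010--
  m13: 00---1 ←essential
  m20: -1-100,-1010-
  m21: -1010-,0-0101
  m28: -1-100 ←essential
  m31: 0-1111 ←essential
  m38: -0011-,1-0110
  m39: -0011- ←essential
  m40: -010-0,-0100-,101-00
  m41: -0100- ←essential
  m42: -010-0 ←essential
  m44: 1-1100,101-00
  m51: 11-011 ←essential
  m52: -1-100,-1010-,11-1-0
  m53: -1010- ←essential
  m54: 1-0110,11-1-0
  m59: 11-011 ←essential
  m60: -1-100,1-1100,11-1-0
Essential: -0011-, -010-0, -0100-, -1-100, -1010-, 0-1111, 00---1, 11-011

8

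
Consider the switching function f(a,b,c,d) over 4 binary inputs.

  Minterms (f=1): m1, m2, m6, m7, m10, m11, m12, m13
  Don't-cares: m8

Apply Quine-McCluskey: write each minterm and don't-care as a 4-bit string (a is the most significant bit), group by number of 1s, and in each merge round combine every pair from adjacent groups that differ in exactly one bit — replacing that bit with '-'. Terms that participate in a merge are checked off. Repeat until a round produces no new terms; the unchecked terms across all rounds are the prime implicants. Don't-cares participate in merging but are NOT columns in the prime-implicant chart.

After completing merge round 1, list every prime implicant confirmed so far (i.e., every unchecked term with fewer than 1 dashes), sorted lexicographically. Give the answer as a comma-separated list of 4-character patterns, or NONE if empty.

[col 0] 0001, 0010*, 0110*, 0111*, 1000*, 1010*, 1011*, 1100*, 1101*
[col 1] -010, 0-10, 011-, 1-00, 10-0, 101-, 110-
Prime implicants: -010, 0-10, 0001, 011-, 1-00, 10-0, 101-, 110-

0001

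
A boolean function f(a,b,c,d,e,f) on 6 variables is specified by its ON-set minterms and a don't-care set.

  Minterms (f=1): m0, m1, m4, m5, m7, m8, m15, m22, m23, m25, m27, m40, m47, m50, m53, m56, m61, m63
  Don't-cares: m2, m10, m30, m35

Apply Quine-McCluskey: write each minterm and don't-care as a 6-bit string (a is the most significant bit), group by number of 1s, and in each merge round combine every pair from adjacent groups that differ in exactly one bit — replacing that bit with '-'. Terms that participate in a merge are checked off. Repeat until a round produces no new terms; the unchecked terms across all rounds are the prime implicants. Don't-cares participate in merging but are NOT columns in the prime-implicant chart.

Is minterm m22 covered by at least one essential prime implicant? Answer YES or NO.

NO

Round 0: 000000✓ 000001✓ 000010✓ 000100✓ 000101✓ 000111✓ 001000✓ 001010✓ 001111✓ 010110✓ 010111✓ 011001✓ 011011✓ 011110✓ 100011 101000✓ 101111✓ 110010 110101✓ 111000✓ 111101✓ 111111✓
Round 1: -01000 -01111 0-0111 00-000✓ 00-010✓ 00-111 000-00✓ 000-01✓ 0000-0✓ 00000-✓ 0001-1 00010-✓ 0010-0✓ 01-110 01011- 0110-1 1-1000 1-1111 11-101 1111-1
Round 2: 00-0-0 000-0-
PIs = {-01000, -01111, 0-0111, 00-0-0, 00-111, 000-0-, 0001-1, 01-110, 01011-, 0110-1, 1-1000, 1-1111, 100011, 11-101, 110010, 1111-1}
Coverage chart:
  m0: 00-0-0,000-0-
  m1: 000-0- ←essential
  m4: 000-0- ←essential
  m5: 000-0-,0001-1
  m7: 0-0111,00-111,0001-1
  m8: -01000,00-0-0
  m15: -01111,00-111
  m22: 01-110,01011-
  m23: 0-0111,01011-
  m25: 0110-1 ←essential
  m27: 0110-1 ←essential
  m40: -01000,1-1000
  m47: -01111,1-1111
  m50: 110010 ←essential
  m53: 11-101 ←essential
  m56: 1-1000 ←essential
  m61: 11-101,1111-1
  m63: 1-1111,1111-1
Essential: 000-0-, 0110-1, 1-1000, 11-101, 110010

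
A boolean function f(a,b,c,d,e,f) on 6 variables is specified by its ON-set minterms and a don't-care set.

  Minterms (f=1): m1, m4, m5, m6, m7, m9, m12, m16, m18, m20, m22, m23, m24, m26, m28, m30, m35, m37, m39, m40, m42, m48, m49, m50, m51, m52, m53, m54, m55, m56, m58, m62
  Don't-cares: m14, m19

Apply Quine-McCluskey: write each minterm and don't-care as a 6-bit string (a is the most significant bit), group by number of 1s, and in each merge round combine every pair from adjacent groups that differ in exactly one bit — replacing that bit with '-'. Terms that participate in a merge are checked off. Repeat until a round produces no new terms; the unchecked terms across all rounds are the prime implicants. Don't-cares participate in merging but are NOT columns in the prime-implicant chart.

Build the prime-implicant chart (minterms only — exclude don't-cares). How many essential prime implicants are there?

6

Round 0: 000001✓ 000100✓ 000101✓ 000110✓ 000111✓ 001001✓ 001100✓ 001110✓ 010000✓ 010010✓ 010011✓ 010100✓ 010110✓ 010111✓ 011000✓ 011010✓ 011100✓ 011110✓ 100011✓ 100101✓ 100111✓ 101000✓ 101010✓ 110000✓ 110001✓ 110010✓ 110011✓ 110100✓ 110101✓ 110110✓ 110111✓ 111000✓ 111010✓ 111110✓
Round 1: -00101✓ -00111✓ -10000✓ -10010✓ -10011✓ -10100✓ -10110✓ -10111✓ -11000✓ -11010✓ -11110✓ 0-0100✓ 0-0110✓ 0-0111✓ 0-1100✓ 0-1110✓ 00-001 00-100✓ 00-110✓ 000-01 0001-0✓ 0001-1✓ 00010-✓ 00011-✓ 0011-0✓ 01-000✓ 01-010✓ 01-100✓ 01-110✓ 010-00✓ 010-10✓ 010-11✓ 0100-0✓ 01001-✓ 0101-0✓ 01011-✓ 011-00✓ 011-10✓ 0110-0✓ 0111-0✓ 1-0011✓ 1-0101✓ 1-0111✓ 1-1000✓ 1-1010✓ 100-11✓ 1001-1✓ 1010-0✓ 11-000✓ 11-010✓ 11-110✓ 110-00✓ 110-01✓ 110-10✓ 110-11✓ 1100-0✓ 1100-1✓ 11000-✓ 11001-✓ 1101-0✓ 1101-1✓ 11010-✓ 11011-✓ 111-10✓ 1110-0✓
Round 2: --0111 -001-1 -1-000✓ -1-010✓ -1-110✓ -10-00✓ -10-10✓ -10-11✓ -100-0✓ -1001-✓ -101-0✓ -1011-✓ -11-10✓ -110-0✓ 0--100✓ 0--110✓ 0-01-0✓ 0-011- 0-11-0✓ 00-1-0✓ 0001-- 01--00✓ 01--10✓ 01-0-0✓ 01-1-0✓ 010--0✓ 010-1-✓ 011--0✓ 1-0-11 1-01-1 1-10-0 11--10✓ 11-0-0✓ 110--0✓ 110--1✓ 110-0-✓ 110-1-✓ 1100--✓ 1101--✓
Round 3: -1--10 -1-0-0 -10--0 -10-1- 0--1-0 01---0 110---
PIs = {--0111, -001-1, -1--10, -1-0-0, -10--0, -10-1-, 0--1-0, 0-011-, 00-001, 000-01, 0001--, 01---0, 1-0-11, 1-01-1, 1-10-0, 110---}
Coverage chart:
  m1: 00-001,000-01
  m4: 0--1-0,0001--
  m5: -001-1,000-01,0001--
  m6: 0--1-0,0-011-,0001--
  m7: --0111,-001-1,0-011-,0001--
  m9: 00-001 ←essential
  m12: 0--1-0 ←essential
  m16: -1-0-0,-10--0,01---0
  m18: -1--10,-1-0-0,-10--0,-10-1-,01---0
  m20: -10--0,0--1-0,01---0
  m22: -1--10,-10--0,-10-1-,0--1-0,0-011-,01---0
  m23: --0111,-10-1-,0-011-
  m24: -1-0-0,01---0
  m26: -1--10,-1-0-0,01---0
  m28: 0--1-0,01---0
  m30: -1--10,0--1-0,01---0
  m35: 1-0-11 ←essential
  m37: -001-1,1-01-1
  m39: --0111,-001-1,1-0-11,1-01-1
  m40: 1-10-0 ←essential
  m42: 1-10-0 ←essential
  m48: -1-0-0,-10--0,110---
  m49: 110--- ←essential
  m50: -1--10,-1-0-0,-10--0,-10-1-,110---
  m51: -10-1-,1-0-11,110---
  m52: -10--0,110---
  m53: 1-01-1,110---
  m54: -1--10,-10--0,-10-1-,110---
  m55: --0111,-10-1-,1-0-11,1-01-1,110---
  m56: -1-0-0,1-10-0
  m58: -1--10,-1-0-0,1-10-0
  m62: -1--10 ←essential
Essential: -1--10, 0--1-0, 00-001, 1-0-11, 1-10-0, 110---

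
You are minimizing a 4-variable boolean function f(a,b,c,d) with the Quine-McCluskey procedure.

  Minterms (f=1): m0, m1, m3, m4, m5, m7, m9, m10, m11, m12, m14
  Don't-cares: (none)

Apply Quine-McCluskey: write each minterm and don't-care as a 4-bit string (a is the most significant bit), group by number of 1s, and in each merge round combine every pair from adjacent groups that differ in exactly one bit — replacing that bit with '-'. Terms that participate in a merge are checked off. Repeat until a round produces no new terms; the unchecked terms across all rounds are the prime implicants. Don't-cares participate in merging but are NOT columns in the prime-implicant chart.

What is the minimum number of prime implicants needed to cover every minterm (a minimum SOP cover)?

Round 0: 0000✓ 0001✓ 0011✓ 0100✓ 0101✓ 0111✓ 1001✓ 1010✓ 1011✓ 1100✓ 1110✓
Round 1: -001✓ -011✓ -100 0-00✓ 0-01✓ 0-11✓ 00-1✓ 000-✓ 01-1✓ 010-✓ 1-10 10-1✓ 101- 11-0
Round 2: -0-1 0--1 0-0-
PIs = {-0-1, -100, 0--1, 0-0-, 1-10, 101-, 11-0}
Coverage chart:
  m0: 0-0- ←essential
  m1: -0-1,0--1,0-0-
  m3: -0-1,0--1
  m4: -100,0-0-
  m5: 0--1,0-0-
  m7: 0--1 ←essential
  m9: -0-1 ←essential
  m10: 1-10,101-
  m11: -0-1,101-
  m12: -100,11-0
  m14: 1-10,11-0
Essential: -0-1, 0--1, 0-0-
Petrick residual → -100, 1-10
Min cover (5 terms): b'd + bc'd' + a'd + a'c' + acd'

5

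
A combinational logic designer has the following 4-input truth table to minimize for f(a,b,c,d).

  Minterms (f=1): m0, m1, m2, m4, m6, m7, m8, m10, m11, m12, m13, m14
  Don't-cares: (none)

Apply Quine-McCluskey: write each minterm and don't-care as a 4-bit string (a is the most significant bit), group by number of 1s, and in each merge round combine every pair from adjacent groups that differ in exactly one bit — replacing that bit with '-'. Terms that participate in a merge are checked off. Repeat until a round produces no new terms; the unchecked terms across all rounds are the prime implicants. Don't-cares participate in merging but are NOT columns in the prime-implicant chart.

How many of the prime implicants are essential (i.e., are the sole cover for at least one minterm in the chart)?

5

Round 0: 0000✓ 0001✓ 0010✓ 0100✓ 0110✓ 0111✓ 1000✓ 1010✓ 1011✓ 1100✓ 1101✓ 1110✓
Round 1: -000✓ -010✓ -100✓ -110✓ 0-00✓ 0-10✓ 00-0✓ 000- 01-0✓ 011- 1-00✓ 1-10✓ 10-0✓ 101- 11-0✓ 110-
Round 2: --00✓ --10✓ -0-0✓ -1-0✓ 0--0✓ 1--0✓
Round 3: ---0
PIs = {---0, 000-, 011-, 101-, 110-}
Coverage chart:
  m0: ---0,000-
  m1: 000- ←essential
  m2: ---0 ←essential
  m4: ---0 ←essential
  m6: ---0,011-
  m7: 011- ←essential
  m8: ---0 ←essential
  m10: ---0,101-
  m11: 101- ←essential
  m12: ---0,110-
  m13: 110- ←essential
  m14: ---0 ←essential
Essential: ---0, 000-, 011-, 101-, 110-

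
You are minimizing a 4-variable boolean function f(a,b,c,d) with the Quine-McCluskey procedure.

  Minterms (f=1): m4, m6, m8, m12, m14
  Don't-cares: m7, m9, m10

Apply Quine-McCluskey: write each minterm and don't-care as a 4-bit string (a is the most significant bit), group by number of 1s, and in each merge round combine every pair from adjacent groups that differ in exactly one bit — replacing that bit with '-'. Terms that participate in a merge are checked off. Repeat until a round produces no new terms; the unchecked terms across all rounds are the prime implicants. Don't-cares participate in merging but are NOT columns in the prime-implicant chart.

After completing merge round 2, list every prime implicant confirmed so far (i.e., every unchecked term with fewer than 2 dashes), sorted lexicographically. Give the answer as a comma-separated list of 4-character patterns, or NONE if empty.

011-, 100-

size-2^0 implicants → 0100(✓)  0110(✓)  0111(✓)  1000(✓)  1001(✓)  1010(✓)  1100(✓)  1110(✓)
size-2^1 implicants → -100(✓)  -110(✓)  01-0(✓)  011-  1-00(✓)  1-10(✓)  10-0(✓)  100-  11-0(✓)
size-2^2 implicants → -1-0  1--0
Unchecked terms (primes): -1-0, 011-, 1--0, 100-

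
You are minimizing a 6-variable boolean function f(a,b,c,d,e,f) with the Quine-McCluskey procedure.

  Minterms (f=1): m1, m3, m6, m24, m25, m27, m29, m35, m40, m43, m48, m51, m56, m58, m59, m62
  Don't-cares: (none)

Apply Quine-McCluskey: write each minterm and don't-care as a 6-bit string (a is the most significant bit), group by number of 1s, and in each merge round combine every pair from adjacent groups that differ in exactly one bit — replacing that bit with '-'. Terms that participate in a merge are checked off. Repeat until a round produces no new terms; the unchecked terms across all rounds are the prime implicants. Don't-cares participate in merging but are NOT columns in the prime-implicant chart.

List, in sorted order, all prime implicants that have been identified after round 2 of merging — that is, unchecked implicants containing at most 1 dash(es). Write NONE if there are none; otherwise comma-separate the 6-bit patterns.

[col 0] 000001*, 000011*, 000110, 011000*, 011001*, 011011*, 011101*, 100011*, 101000*, 101011*, 110000*, 110011*, 111000*, 111010*, 111011*, 111110*
[col 1] -00011, -11000, -11011, 0000-1, 011-01, 0110-1, 01100-, 1-0011*, 1-1000, 1-1011*, 10-011*, 11-000, 11-011*, 111-10, 1110-0, 11101-
[col 2] 1--011
Prime implicants: -00011, -11000, -11011, 0000-1, 000110, 011-01, 0110-1, 01100-, 1--011, 1-1000, 11-000, 111-10, 1110-0, 11101-

-00011, -11000, -11011, 0000-1, 000110, 011-01, 0110-1, 01100-, 1-1000, 11-000, 111-10, 1110-0, 11101-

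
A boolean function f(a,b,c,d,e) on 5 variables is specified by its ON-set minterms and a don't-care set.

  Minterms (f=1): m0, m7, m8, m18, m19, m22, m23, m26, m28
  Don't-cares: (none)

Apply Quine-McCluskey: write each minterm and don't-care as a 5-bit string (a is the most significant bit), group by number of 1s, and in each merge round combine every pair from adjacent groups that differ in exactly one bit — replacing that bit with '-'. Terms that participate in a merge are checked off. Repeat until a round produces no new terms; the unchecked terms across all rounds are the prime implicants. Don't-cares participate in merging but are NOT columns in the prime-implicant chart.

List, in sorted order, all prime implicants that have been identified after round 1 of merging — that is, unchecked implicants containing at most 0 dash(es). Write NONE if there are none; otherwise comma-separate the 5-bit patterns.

11100

[col 0] 00000*, 00111*, 01000*, 10010*, 10011*, 10110*, 10111*, 11010*, 11100
[col 1] -0111, 0-000, 1-010, 10-10*, 10-11*, 1001-*, 1011-*
[col 2] 10-1-
Prime implicants: -0111, 0-000, 1-010, 10-1-, 11100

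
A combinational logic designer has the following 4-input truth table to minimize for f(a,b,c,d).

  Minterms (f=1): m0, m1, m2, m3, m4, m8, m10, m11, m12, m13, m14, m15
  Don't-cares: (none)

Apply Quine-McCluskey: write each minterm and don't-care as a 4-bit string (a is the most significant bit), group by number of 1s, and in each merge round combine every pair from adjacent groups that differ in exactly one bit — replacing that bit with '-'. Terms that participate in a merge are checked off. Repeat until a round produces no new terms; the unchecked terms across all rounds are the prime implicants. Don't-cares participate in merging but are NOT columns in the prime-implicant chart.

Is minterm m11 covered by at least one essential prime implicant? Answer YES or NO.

[col 0] 0000*, 0001*, 0010*, 0011*, 0100*, 1000*, 1010*, 1011*, 1100*, 1101*, 1110*, 1111*
[col 1] -000*, -010*, -011*, -100*, 0-00*, 00-0*, 00-1*, 000-*, 001-*, 1-00*, 1-10*, 1-11*, 10-0*, 101-*, 11-0*, 11-1*, 110-*, 111-*
[col 2] --00, -0-0, -01-, 00--, 1--0, 1-1-, 11--
Prime implicants: --00, -0-0, -01-, 00--, 1--0, 1-1-, 11--
PI chart (minterm → PIs covering it):
  0 | --00,-0-0,00--
  1 | 00--  (sole → essential)
  2 | -0-0,-01-,00--
  3 | -01-,00--
  4 | --00  (sole → essential)
  8 | --00,-0-0,1--0
  10 | -0-0,-01-,1--0,1-1-
  11 | -01-,1-1-
  12 | --00,1--0,11--
  13 | 11--  (sole → essential)
  14 | 1--0,1-1-,11--
  15 | 1-1-,11--
Essential prime implicants: --00, 00--, 11--

NO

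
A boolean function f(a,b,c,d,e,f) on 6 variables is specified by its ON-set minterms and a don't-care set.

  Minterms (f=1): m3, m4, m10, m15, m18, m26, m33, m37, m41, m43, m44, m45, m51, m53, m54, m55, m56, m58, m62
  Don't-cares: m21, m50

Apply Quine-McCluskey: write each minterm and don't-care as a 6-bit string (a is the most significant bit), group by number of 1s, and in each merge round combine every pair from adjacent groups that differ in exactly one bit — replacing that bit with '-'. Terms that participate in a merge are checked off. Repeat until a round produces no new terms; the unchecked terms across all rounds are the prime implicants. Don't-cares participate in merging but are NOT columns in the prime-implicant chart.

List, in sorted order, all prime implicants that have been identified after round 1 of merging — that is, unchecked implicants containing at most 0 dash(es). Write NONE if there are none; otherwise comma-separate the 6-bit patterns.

000011, 000100, 001111

size-2^0 implicants → 000011  000100  001010(✓)  001111  010010(✓)  010101(✓)  011010(✓)  100001(✓)  100101(✓)  101001(✓)  101011(✓)  101100(✓)  101101(✓)  110010(✓)  110011(✓)  110101(✓)  110110(✓)  110111(✓)  111000(✓)  111010(✓)  111110(✓)
size-2^1 implicants → -10010(✓)  -10101  -11010(✓)  0-1010  01-010(✓)  1-0101  10-001(✓)  10-101(✓)  100-01(✓)  101-01(✓)  1010-1  10110-  11-010(✓)  11-110(✓)  110-10(✓)  110-11(✓)  11001-(✓)  1101-1  11011-(✓)  111-10(✓)  1110-0
size-2^2 implicants → -1-010  10--01  11--10  110-1-
Unchecked terms (primes): -1-010, -10101, 0-1010, 000011, 000100, 001111, 1-0101, 10--01, 1010-1, 10110-, 11--10, 110-1-, 1101-1, 1110-0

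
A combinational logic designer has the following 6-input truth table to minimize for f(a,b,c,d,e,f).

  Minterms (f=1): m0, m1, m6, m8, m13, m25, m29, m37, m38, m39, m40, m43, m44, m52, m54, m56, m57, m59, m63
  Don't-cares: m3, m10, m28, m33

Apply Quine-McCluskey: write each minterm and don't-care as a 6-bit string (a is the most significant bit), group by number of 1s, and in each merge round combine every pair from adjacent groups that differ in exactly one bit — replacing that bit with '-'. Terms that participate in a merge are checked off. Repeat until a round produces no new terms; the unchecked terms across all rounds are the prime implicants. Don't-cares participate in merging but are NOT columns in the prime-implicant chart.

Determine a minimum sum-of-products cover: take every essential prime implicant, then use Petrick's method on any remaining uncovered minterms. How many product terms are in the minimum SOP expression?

11

[col 0] 000000*, 000001*, 000011*, 000110*, 001000*, 001010*, 001101*, 011001*, 011100*, 011101*, 100001*, 100101*, 100110*, 100111*, 101000*, 101011*, 101100*, 110100*, 110110*, 111000*, 111001*, 111011*, 111111*
[col 1] -00001, -00110, -01000, -11001, 0-1101, 00-000, 0000-1, 00000-, 0010-0, 011-01, 01110-, 1-0110, 1-1000, 1-1011, 100-01, 1001-1, 10011-, 101-00, 1101-0, 111-11, 1110-1, 11100-
Prime implicants: -00001, -00110, -01000, -11001, 0-1101, 00-000, 0000-1, 00000-, 0010-0, 011-01, 01110-, 1-0110, 1-1000, 1-1011, 100-01, 1001-1, 10011-, 101-00, 1101-0, 111-11, 1110-1, 11100-
PI chart (minterm → PIs covering it):
  0 | 00-000,00000-
  1 | -00001,0000-1,00000-
  6 | -00110  (sole → essential)
  8 | -01000,00-000,0010-0
  13 | 0-1101  (sole → essential)
  25 | -11001,011-01
  29 | 0-1101,011-01,01110-
  37 | 100-01,1001-1
  38 | -00110,1-0110,10011-
  39 | 1001-1,10011-
  40 | -01000,1-1000,101-00
  43 | 1-1011  (sole → essential)
  44 | 101-00  (sole → essential)
  52 | 1101-0  (sole → essential)
  54 | 1-0110,1101-0
  56 | 1-1000,11100-
  57 | -11001,1110-1,11100-
  59 | 1-1011,111-11,1110-1
  63 | 111-11  (sole → essential)
Essential prime implicants: -00110, 0-1101, 1-1011, 101-00, 1101-0, 111-11
Petrick residual → -00001, -11001, 00-000, 1-1000, 1001-1
Minimum SOP uses 11 PIs: b'c'd'e'f + b'c'def' + bcd'e'f + a'cde'f + a'b'd'e'f' + acd'e'f' + acd'ef + ab'c'df + ab'ce'f' + abc'df' + abcef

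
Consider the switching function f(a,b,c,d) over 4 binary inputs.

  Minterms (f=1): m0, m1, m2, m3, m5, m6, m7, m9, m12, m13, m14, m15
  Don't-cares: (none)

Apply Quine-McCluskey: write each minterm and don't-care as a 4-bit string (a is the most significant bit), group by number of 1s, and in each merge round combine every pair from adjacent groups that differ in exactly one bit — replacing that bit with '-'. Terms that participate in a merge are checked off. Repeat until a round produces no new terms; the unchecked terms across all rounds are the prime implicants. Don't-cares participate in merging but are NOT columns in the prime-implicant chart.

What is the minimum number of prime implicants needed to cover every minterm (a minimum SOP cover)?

Round 0: 0000✓ 0001✓ 0010✓ 0011✓ 0101✓ 0110✓ 0111✓ 1001✓ 1100✓ 1101✓ 1110✓ 1111✓
Round 1: -001✓ -101✓ -110✓ -111✓ 0-01✓ 0-10✓ 0-11✓ 00-0✓ 00-1✓ 000-✓ 001-✓ 01-1✓ 011-✓ 1-01✓ 11-0✓ 11-1✓ 110-✓ 111-✓
Round 2: --01 -1-1 -11- 0--1 0-1- 00-- 11--
PIs = {--01, -1-1, -11-, 0--1, 0-1-, 00--, 11--}
Coverage chart:
  m0: 00-- ←essential
  m1: --01,0--1,00--
  m2: 0-1-,00--
  m3: 0--1,0-1-,00--
  m5: --01,-1-1,0--1
  m6: -11-,0-1-
  m7: -1-1,-11-,0--1,0-1-
  m9: --01 ←essential
  m12: 11-- ←essential
  m13: --01,-1-1,11--
  m14: -11-,11--
  m15: -1-1,-11-,11--
Essential: --01, 00--, 11--
Petrick residual → -11-
Min cover (4 terms): c'd + bc + a'b' + ab

4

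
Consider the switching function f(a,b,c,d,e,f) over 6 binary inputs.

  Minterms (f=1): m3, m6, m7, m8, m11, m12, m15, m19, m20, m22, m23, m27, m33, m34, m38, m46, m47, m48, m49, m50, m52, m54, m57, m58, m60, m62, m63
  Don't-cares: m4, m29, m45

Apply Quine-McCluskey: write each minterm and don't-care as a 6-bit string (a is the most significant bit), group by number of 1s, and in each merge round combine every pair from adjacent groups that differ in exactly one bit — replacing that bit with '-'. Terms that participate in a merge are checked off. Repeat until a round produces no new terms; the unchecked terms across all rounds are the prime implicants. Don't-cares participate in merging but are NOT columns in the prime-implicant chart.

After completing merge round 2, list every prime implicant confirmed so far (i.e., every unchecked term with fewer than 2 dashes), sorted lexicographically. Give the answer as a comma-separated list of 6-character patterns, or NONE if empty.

-01111, 00-100, 001-00, 011101, 1-0001, 1011-1, 11-001, 11000-

[col 0] 000011*, 000100*, 000110*, 000111*, 001000*, 001011*, 001100*, 001111*, 010011*, 010100*, 010110*, 010111*, 011011*, 011101, 100001*, 100010*, 100110*, 101101*, 101110*, 101111*, 110000*, 110001*, 110010*, 110100*, 110110*, 111001*, 111010*, 111100*, 111110*, 111111*
[col 1] -00110*, -01111, -10100*, -10110*, 0-0011*, 0-0100*, 0-0110*, 0-0111*, 0-1011*, 00-011*, 00-100, 00-111*, 000-11*, 0001-0*, 00011-*, 001-00, 001-11*, 01-011*, 010-11*, 0101-0*, 01011-*, 1-0001, 1-0010*, 1-0110*, 1-1110*, 1-1111*, 10-110*, 100-10*, 1011-1, 10111-*, 11-001, 11-010*, 11-100*, 11-110*, 110-00*, 110-10*, 1100-0*, 11000-, 1101-0*, 111-10*, 1111-0*, 11111-*
[col 2] --0110, -101-0, 0--011, 0-0-11, 0-01-0, 0-011-, 00--11, 1--110, 1-0-10, 1-111-, 11--10, 11-1-0, 110--0
Prime implicants: --0110, -01111, -101-0, 0--011, 0-0-11, 0-01-0, 0-011-, 00--11, 00-100, 001-00, 011101, 1--110, 1-0-10, 1-0001, 1-111-, 1011-1, 11--10, 11-001, 11-1-0, 110--0, 11000-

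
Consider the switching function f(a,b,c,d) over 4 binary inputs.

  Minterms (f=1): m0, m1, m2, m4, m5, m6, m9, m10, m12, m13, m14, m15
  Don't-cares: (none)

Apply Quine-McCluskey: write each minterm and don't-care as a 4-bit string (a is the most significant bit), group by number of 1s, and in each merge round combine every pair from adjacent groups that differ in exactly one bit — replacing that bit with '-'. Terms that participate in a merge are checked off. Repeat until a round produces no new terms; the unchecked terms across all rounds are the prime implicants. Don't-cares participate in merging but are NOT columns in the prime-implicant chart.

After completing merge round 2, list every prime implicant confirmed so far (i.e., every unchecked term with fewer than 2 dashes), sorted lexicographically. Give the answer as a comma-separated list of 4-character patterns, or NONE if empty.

Round 0: 0000✓ 0001✓ 0010✓ 0100✓ 0101✓ 0110✓ 1001✓ 1010✓ 1100✓ 1101✓ 1110✓ 1111✓
Round 1: -001✓ -010✓ -100✓ -101✓ -110✓ 0-00✓ 0-01✓ 0-10✓ 00-0✓ 000-✓ 01-0✓ 010-✓ 1-01✓ 1-10✓ 11-0✓ 11-1✓ 110-✓ 111-✓
Round 2: --01 --10 -1-0 -10- 0--0 0-0- 11--
PIs = {--01, --10, -1-0, -10-, 0--0, 0-0-, 11--}

NONE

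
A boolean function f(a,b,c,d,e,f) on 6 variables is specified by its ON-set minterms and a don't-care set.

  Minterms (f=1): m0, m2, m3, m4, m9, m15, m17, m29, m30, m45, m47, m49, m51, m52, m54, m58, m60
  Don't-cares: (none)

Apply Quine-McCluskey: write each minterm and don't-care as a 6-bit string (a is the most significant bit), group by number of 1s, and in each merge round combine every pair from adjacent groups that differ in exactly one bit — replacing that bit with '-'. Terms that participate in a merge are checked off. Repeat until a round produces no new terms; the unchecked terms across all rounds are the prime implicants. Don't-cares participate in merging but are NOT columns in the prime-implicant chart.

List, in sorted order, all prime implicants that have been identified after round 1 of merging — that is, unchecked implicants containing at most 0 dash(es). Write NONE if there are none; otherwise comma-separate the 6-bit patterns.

001001, 011101, 011110, 111010

[col 0] 000000*, 000010*, 000011*, 000100*, 001001, 001111*, 010001*, 011101, 011110, 101101*, 101111*, 110001*, 110011*, 110100*, 110110*, 111010, 111100*
[col 1] -01111, -10001, 000-00, 0000-0, 00001-, 1011-1, 11-100, 1100-1, 1101-0
Prime implicants: -01111, -10001, 000-00, 0000-0, 00001-, 001001, 011101, 011110, 1011-1, 11-100, 1100-1, 1101-0, 111010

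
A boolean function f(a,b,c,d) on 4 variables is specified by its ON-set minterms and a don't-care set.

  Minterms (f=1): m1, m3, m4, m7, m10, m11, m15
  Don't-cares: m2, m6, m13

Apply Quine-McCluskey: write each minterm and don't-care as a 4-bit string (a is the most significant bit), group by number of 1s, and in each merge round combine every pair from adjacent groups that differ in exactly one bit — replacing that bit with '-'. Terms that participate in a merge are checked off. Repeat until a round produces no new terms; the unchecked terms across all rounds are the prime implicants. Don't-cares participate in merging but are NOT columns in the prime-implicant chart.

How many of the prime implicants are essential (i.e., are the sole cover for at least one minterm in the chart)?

[col 0] 0001*, 0010*, 0011*, 0100*, 0110*, 0111*, 1010*, 1011*, 1101*, 1111*
[col 1] -010*, -011*, -111*, 0-10*, 0-11*, 00-1, 001-*, 01-0, 011-*, 1-11*, 101-*, 11-1
[col 2] --11, -01-, 0-1-
Prime implicants: --11, -01-, 0-1-, 00-1, 01-0, 11-1
PI chart (minterm → PIs covering it):
  1 | 00-1  (sole → essential)
  3 | --11,-01-,0-1-,00-1
  4 | 01-0  (sole → essential)
  7 | --11,0-1-
  10 | -01-  (sole → essential)
  11 | --11,-01-
  15 | --11,11-1
Essential prime implicants: -01-, 00-1, 01-0

3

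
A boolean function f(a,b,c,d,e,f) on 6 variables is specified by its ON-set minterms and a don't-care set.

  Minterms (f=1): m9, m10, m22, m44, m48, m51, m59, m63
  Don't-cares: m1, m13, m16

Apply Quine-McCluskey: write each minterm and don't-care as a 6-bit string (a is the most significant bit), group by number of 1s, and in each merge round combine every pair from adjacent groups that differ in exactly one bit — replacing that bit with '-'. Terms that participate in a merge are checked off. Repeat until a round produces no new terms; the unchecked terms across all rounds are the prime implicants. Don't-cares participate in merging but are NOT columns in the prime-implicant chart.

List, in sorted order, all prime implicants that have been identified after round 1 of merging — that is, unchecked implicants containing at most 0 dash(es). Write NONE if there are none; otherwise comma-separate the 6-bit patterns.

001010, 010110, 101100

size-2^0 implicants → 000001(✓)  001001(✓)  001010  001101(✓)  010000(✓)  010110  101100  110000(✓)  110011(✓)  111011(✓)  111111(✓)
size-2^1 implicants → -10000  00-001  001-01  11-011  111-11
Unchecked terms (primes): -10000, 00-001, 001-01, 001010, 010110, 101100, 11-011, 111-11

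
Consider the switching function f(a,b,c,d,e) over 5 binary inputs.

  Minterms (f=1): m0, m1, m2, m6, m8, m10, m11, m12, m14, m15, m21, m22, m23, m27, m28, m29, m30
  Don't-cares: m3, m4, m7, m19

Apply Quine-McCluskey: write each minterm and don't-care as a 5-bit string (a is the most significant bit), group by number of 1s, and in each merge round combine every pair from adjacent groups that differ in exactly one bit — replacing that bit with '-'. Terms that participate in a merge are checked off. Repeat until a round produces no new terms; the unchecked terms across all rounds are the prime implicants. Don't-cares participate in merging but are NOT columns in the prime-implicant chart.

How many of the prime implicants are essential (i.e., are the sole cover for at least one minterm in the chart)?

4

size-2^0 implicants → 00000(✓)  00001(✓)  00010(✓)  00011(✓)  00100(✓)  00110(✓)  00111(✓)  01000(✓)  01010(✓)  01011(✓)  01100(✓)  01110(✓)  01111(✓)  10011(✓)  10101(✓)  10110(✓)  10111(✓)  11011(✓)  11100(✓)  11101(✓)  11110(✓)
size-2^1 implicants → -0011(✓)  -0110(✓)  -0111(✓)  -1011(✓)  -1100(✓)  -1110(✓)  0-000(✓)  0-010(✓)  0-011(✓)  0-100(✓)  0-110(✓)  0-111(✓)  00-00(✓)  00-10(✓)  00-11(✓)  000-0(✓)  000-1(✓)  0000-(✓)  0001-(✓)  001-0(✓)  0011-(✓)  01-00(✓)  01-10(✓)  01-11(✓)  010-0(✓)  0101-(✓)  011-0(✓)  0111-(✓)  1-011(✓)  1-101  1-110(✓)  10-11(✓)  101-1  1011-(✓)  111-0(✓)  1110-
size-2^2 implicants → --011  --110  -0-11  -011-  -11-0  0--00(✓)  0--10(✓)  0--11(✓)  0-0-0(✓)  0-01-(✓)  0-1-0(✓)  0-11-(✓)  00--0(✓)  00-1-(✓)  000--  01--0(✓)  01-1-(✓)
size-2^3 implicants → 0---0  0--1-
Unchecked terms (primes): --011, --110, -0-11, -011-, -11-0, 0---0, 0--1-, 000--, 1-101, 101-1, 1110-
Minterm coverage:
  m0 ⊆ 0---0,000--
  m1 ⊆ 000-- [E]
  m2 ⊆ 0---0,0--1-,000--
  m6 ⊆ --110,-011-,0---0,0--1-
  m8 ⊆ 0---0 [E]
  m10 ⊆ 0---0,0--1-
  m11 ⊆ --011,0--1-
  m12 ⊆ -11-0,0---0
  m14 ⊆ --110,-11-0,0---0,0--1-
  m15 ⊆ 0--1- [E]
  m21 ⊆ 1-101,101-1
  m22 ⊆ --110,-011-
  m23 ⊆ -0-11,-011-,101-1
  m27 ⊆ --011 [E]
  m28 ⊆ -11-0,1110-
  m29 ⊆ 1-101,1110-
  m30 ⊆ --110,-11-0
E = {--011, 0---0, 0--1-, 000--}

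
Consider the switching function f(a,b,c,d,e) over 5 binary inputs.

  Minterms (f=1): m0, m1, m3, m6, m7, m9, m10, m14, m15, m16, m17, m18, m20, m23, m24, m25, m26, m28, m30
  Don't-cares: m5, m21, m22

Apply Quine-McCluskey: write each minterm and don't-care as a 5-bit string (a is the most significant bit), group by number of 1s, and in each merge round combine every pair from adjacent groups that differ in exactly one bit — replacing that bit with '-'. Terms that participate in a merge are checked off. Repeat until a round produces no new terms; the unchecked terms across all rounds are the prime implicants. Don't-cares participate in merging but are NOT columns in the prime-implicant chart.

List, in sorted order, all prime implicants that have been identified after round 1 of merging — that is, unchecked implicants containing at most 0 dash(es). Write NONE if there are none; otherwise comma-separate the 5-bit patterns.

size-2^0 implicants → 00000(✓)  00001(✓)  00011(✓)  00101(✓)  00110(✓)  00111(✓)  01001(✓)  01010(✓)  01110(✓)  01111(✓)  10000(✓)  10001(✓)  10010(✓)  10100(✓)  10101(✓)  10110(✓)  10111(✓)  11000(✓)  11001(✓)  11010(✓)  11100(✓)  11110(✓)
size-2^1 implicants → -0000(✓)  -0001(✓)  -0101(✓)  -0110(✓)  -0111(✓)  -1001(✓)  -1010(✓)  -1110(✓)  0-001(✓)  0-110(✓)  0-111(✓)  00-01(✓)  00-11(✓)  000-1(✓)  0000-(✓)  001-1(✓)  0011-(✓)  01-10(✓)  0111-(✓)  1-000(✓)  1-001(✓)  1-010(✓)  1-100(✓)  1-110(✓)  10-00(✓)  10-01(✓)  10-10(✓)  100-0(✓)  1000-(✓)  101-0(✓)  101-1(✓)  1010-(✓)  1011-(✓)  11-00(✓)  11-10(✓)  110-0(✓)  1100-(✓)  111-0(✓)
size-2^2 implicants → --001  --110  -0-01  -000-  -01-1  -011-  -1-10  0-11-  00--1  1--00(✓)  1--10(✓)  1-0-0(✓)  1-00-  1-1-0(✓)  10--0(✓)  10-0-  101--  11--0(✓)
size-2^3 implicants → 1---0
Unchecked terms (primes): --001, --110, -0-01, -000-, -01-1, -011-, -1-10, 0-11-, 00--1, 1---0, 1-00-, 10-0-, 101--

NONE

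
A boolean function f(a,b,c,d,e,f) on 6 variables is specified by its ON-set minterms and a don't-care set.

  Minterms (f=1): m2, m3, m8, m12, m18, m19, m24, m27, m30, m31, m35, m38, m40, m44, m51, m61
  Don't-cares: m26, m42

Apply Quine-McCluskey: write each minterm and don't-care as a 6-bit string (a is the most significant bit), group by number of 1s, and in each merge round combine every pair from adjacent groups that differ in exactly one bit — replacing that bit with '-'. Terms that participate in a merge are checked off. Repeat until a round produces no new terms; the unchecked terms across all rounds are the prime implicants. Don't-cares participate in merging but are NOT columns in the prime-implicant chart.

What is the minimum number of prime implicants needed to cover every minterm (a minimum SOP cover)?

7

Round 0: 000010✓ 000011✓ 001000✓ 001100✓ 010010✓ 010011✓ 011000✓ 011010✓ 011011✓ 011110✓ 011111✓ 100011✓ 100110 101000✓ 101010✓ 101100✓ 110011✓ 111101
Round 1: -00011✓ -01000✓ -01100✓ -10011✓ 0-0010✓ 0-0011✓ 0-1000 00001-✓ 001-00✓ 01-010✓ 01-011✓ 01001-✓ 011-10✓ 011-11✓ 0110-0 01101-✓ 01111-✓ 1-0011✓ 101-00✓ 1010-0
Round 2: --0011 -01-00 0-001- 01-01- 011-1-
PIs = {--0011, -01-00, 0-001-, 0-1000, 01-01-, 011-1-, 0110-0, 100110, 1010-0, 111101}
Coverage chart:
  m2: 0-001- ←essential
  m3: --0011,0-001-
  m8: -01-00,0-1000
  m12: -01-00 ←essential
  m18: 0-001-,01-01-
  m19: --0011,0-001-,01-01-
  m24: 0-1000,0110-0
  m27: 01-01-,011-1-
  m30: 011-1- ←essential
  m31: 011-1- ←essential
  m35: --0011 ←essential
  m38: 100110 ←essential
  m40: -01-00,1010-0
  m44: -01-00 ←essential
  m51: --0011 ←essential
  m61: 111101 ←essential
Essential: --0011, -01-00, 0-001-, 011-1-, 100110, 111101
Petrick residual → 0-1000
Min cover (7 terms): c'd'ef + b'ce'f' + a'c'd'e + a'cd'e'f' + a'bce + ab'c'def' + abcde'f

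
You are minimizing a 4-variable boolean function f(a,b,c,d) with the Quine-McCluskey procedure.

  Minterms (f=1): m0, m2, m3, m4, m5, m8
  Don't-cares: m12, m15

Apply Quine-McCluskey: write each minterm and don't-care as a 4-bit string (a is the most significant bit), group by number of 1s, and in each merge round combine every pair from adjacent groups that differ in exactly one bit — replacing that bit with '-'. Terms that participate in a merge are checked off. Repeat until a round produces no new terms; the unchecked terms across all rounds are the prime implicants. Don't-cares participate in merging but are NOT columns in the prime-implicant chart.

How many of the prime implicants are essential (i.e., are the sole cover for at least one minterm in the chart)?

3

[col 0] 0000*, 0010*, 0011*, 0100*, 0101*, 1000*, 1100*, 1111
[col 1] -000*, -100*, 0-00*, 00-0, 001-, 010-, 1-00*
[col 2] --00
Prime implicants: --00, 00-0, 001-, 010-, 1111
PI chart (minterm → PIs covering it):
  0 | --00,00-0
  2 | 00-0,001-
  3 | 001-  (sole → essential)
  4 | --00,010-
  5 | 010-  (sole → essential)
  8 | --00  (sole → essential)
Essential prime implicants: --00, 001-, 010-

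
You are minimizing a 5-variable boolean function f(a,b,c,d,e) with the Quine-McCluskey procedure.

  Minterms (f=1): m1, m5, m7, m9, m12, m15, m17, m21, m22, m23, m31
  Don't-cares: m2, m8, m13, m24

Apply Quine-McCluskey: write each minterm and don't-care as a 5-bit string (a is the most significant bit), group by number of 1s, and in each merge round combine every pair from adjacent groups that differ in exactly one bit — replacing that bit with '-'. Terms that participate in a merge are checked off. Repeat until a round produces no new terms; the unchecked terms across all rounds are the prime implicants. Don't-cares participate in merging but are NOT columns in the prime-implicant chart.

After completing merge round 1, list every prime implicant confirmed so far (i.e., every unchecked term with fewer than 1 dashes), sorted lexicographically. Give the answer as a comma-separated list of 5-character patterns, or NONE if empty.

00010

size-2^0 implicants → 00001(✓)  00010  00101(✓)  00111(✓)  01000(✓)  01001(✓)  01100(✓)  01101(✓)  01111(✓)  10001(✓)  10101(✓)  10110(✓)  10111(✓)  11000(✓)  11111(✓)
size-2^1 implicants → -0001(✓)  -0101(✓)  -0111(✓)  -1000  -1111(✓)  0-001(✓)  0-101(✓)  0-111(✓)  00-01(✓)  001-1(✓)  01-00(✓)  01-01(✓)  0100-(✓)  011-1(✓)  0110-(✓)  1-111(✓)  10-01(✓)  101-1(✓)  1011-
size-2^2 implicants → --111  -0-01  -01-1  0--01  0-1-1  01-0-
Unchecked terms (primes): --111, -0-01, -01-1, -1000, 0--01, 0-1-1, 00010, 01-0-, 1011-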